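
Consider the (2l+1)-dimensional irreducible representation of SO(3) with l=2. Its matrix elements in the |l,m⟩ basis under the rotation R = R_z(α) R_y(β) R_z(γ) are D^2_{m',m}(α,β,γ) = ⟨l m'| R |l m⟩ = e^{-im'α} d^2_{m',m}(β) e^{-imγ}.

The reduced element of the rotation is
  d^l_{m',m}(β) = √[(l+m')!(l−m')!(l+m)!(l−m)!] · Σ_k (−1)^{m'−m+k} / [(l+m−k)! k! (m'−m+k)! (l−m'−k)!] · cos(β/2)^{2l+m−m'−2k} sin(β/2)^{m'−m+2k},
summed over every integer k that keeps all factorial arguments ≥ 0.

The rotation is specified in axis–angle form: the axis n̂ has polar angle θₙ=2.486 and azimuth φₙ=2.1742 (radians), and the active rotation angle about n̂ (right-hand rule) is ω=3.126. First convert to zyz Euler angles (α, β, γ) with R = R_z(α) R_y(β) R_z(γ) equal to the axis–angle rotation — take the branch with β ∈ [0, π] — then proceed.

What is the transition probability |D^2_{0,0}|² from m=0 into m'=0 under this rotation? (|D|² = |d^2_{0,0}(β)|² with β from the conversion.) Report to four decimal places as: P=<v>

P=0.1609

Axis–angle → zyz. n̂ = (sinθₙcosφₙ, sinθₙsinφₙ, cosθₙ) = (-0.345933, +0.501974, -0.792687), ω = 3.1260.
R = I cosω + sinω [n̂]ₓ + (1−cosω) n̂n̂ᵀ gives
  R = [-0.760554, -0.334918, +0.556227; -0.359637, -0.495953, -0.790374; +0.540573, -0.801162, +0.256750]
β = atan2(√(R₁₃²+R₂₃²), R₃₃) = 1.311139; α = atan2(R₂₃, R₁₃) mod 2π = 5.325628; γ = atan2(R₃₂, −R₃₁) mod 2π = 4.118821
D^2_{0,0}(5.3256,1.3111,4.1188) = e^{-i·0·5.3256}·d^2_{0,0}(1.3111)·e^{-i·0·4.1188}. Compute d first:
With c≡cos(β/2)=0.792701 and s≡sin(β/2)=0.609611, N=[2·2·2·2]^{1/2}=4.000000
k: max(0,(0)−(0))=0 … min(2+(0),2−(0))=2
  k=0: (−1)^0·4.0000/(4)·0.7927^4·0.6096^0 = +0.394855
  k=1: (−1)^1·4.0000/(1)·0.7927^2·0.6096^2 = -0.934080
  k=2: (−1)^2·4.0000/(4)·0.7927^0·0.6096^4 = +0.138105
d^2_{0,0}(1.3111) = +0.394855 -0.934080 +0.138105 = -0.401119
|D^2_{0,0}|² = |d^2_{0,0}(β)|² = (-0.401119)² = 0.160897 (the z-rotation phases have unit modulus)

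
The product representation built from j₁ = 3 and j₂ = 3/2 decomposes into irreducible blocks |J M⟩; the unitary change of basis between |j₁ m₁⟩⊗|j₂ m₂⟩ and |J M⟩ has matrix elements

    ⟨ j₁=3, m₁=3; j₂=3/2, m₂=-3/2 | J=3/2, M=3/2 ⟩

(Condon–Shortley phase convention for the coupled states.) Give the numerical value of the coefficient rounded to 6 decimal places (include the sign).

triangle: 3!*3!*0!/7! = 36/5040
(j±m)!: 6!*0!*0!*3!*3!*0! = 25920
prefactor² = (2J+1)*Δ*N² = 5184/7
  k=0: +1/(0!*3!*0!*0!*3!*0!) = 1/36
Σ = 1/36  ⇒  CG² = 5184/7*(1/36)² = 4/7
CG = +√(4/7) = +0.755929

+0.755929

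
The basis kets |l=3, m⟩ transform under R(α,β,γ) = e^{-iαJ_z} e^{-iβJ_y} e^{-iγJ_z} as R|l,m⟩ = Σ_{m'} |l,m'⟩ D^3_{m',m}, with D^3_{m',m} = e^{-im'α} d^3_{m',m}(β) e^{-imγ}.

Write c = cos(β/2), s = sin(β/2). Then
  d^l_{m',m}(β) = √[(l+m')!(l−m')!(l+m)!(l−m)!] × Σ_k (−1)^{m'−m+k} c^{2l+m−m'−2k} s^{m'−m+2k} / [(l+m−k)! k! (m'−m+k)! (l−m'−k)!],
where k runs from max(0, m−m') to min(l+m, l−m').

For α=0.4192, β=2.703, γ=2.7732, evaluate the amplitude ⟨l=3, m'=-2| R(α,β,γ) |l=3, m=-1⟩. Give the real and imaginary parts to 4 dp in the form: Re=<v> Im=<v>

First d^3_{-2,-1}(β=2.7030), then the phase factors e^{-i(-2)α} and e^{-i(-1)γ}:
Half-angle: c=0.217543, s=0.976051. N=√(1·120·2·24)=75.894664
The bounds max(0,m−m')=1 and min(l+m,l−m')=2 give 2 terms
  k=1: (−1)^0·75.8947/(24)·0.2175^5·0.9761^1 = +0.001504
  k=2: (−1)^1·75.8947/(12)·0.2175^3·0.9761^3 = -0.060545
d^3_{-2,-1}(2.7030) = +0.001504 -0.060545 = -0.059042
Attach z-rotation phases: D = e^{-i(-2)(0.4192)}·(-0.059042)·e^{-i(-1)(2.7732)} = +0.052639+0.026740i

Re=0.0526 Im=0.0267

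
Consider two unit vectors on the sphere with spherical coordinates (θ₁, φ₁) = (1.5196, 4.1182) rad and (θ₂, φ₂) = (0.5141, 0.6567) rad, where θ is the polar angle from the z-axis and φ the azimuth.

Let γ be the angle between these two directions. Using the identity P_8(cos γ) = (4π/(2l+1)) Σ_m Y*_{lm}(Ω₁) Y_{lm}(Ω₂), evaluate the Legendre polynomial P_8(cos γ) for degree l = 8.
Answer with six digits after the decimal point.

-0.242518

Addition theorem: P_8(cos γ) = (4π/17) Σ_m Y*_{lm}(Ω₁) Y_{lm}(Ω₂), m = −8…8:
  term(m=-8) = -0.00075 + 0.00049j   from Y*(Ω₁)=0.02097 + 0.50962j, Y(Ω₂)=0.00091 + 0.00151j
  term(m=-7) = 0.00081 - 0.00102j   from Y*(Ω₁)=-0.08896 - 0.05492j, Y(Ω₂)=-0.00144 + 0.01240j
  term(m=-6) = 0.00677 - 0.01862j   from Y*(Ω₁)=-0.32709 + 0.14746j, Y(Ω₂)=-0.03852 + 0.03955j
  term(m=-5) = -0.00060 + 0.02086j   from Y*(Ω₁)=0.02079 - 0.12062j, Y(Ω₂)=-0.16876 + 0.02411j
  term(m=-4) = 0.03323 + 0.11090j   from Y*(Ω₁)=-0.22638 - 0.21725j, Y(Ω₂)=-0.32115 - 0.18166j
  term(m=-3) = -0.03865 - 0.05518j   from Y*(Ω₁)=0.12763 - 0.02744j, Y(Ω₂)=-0.20063 - 0.47546j
  term(m=-2) = -0.07625 - 0.05675j   from Y*(Ω₁)=0.10979 - 0.27296j, Y(Ω₂)=0.08224 - 0.31242j
  term(m=-1) = -0.02895 - 0.00959j   from Y*(Ω₁)=0.07500 + 0.11101j, Y(Ω₂)=-0.18027 + 0.13895j
  term(m=+0) = -0.11930 + 0.00000j   from Y*(Ω₁)=0.28848 + 0.00000j, Y(Ω₂)=-0.41354 + 0.00000j
  term(m=+1) = -0.02895 + 0.00959j   from Y*(Ω₁)=-0.07500 + 0.11101j, Y(Ω₂)=0.18027 + 0.13895j
  term(m=+2) = -0.07625 + 0.05675j   from Y*(Ω₁)=0.10979 + 0.27296j, Y(Ω₂)=0.08224 + 0.31242j
  term(m=+3) = -0.03865 + 0.05518j   from Y*(Ω₁)=-0.12763 - 0.02744j, Y(Ω₂)=0.20063 - 0.47546j
  term(m=+4) = 0.03323 - 0.11090j   from Y*(Ω₁)=-0.22638 + 0.21725j, Y(Ω₂)=-0.32115 + 0.18166j
  term(m=+5) = -0.00060 - 0.02086j   from Y*(Ω₁)=-0.02079 - 0.12062j, Y(Ω₂)=0.16876 + 0.02411j
  term(m=+6) = 0.00677 + 0.01862j   from Y*(Ω₁)=-0.32709 - 0.14746j, Y(Ω₂)=-0.03852 - 0.03955j
  term(m=+7) = 0.00081 + 0.00102j   from Y*(Ω₁)=0.08896 - 0.05492j, Y(Ω₂)=0.00144 + 0.01240j
  term(m=+8) = -0.00075 - 0.00049j   from Y*(Ω₁)=0.02097 - 0.50962j, Y(Ω₂)=0.00091 - 0.00151j
Total Σ_m = -0.32808 - 0.00000j. Multiply by 0.739198: -0.24252 - 0.00000j. P_8(cos γ) = -0.242518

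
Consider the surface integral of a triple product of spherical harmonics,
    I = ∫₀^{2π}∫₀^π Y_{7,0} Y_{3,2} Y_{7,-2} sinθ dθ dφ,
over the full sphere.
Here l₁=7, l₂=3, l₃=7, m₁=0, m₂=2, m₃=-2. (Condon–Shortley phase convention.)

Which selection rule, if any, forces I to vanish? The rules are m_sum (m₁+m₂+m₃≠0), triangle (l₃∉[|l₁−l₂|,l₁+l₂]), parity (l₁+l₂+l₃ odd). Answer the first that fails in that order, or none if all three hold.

parity

m₁+m₂+m₃ = 0 + 2 − 2 = 0  ✓
triangle: |7−3|=4 ≤ l₃=7 ≤ 7+3=10  ✓
parity: l₁+l₂+l₃ = 17 is odd  ✗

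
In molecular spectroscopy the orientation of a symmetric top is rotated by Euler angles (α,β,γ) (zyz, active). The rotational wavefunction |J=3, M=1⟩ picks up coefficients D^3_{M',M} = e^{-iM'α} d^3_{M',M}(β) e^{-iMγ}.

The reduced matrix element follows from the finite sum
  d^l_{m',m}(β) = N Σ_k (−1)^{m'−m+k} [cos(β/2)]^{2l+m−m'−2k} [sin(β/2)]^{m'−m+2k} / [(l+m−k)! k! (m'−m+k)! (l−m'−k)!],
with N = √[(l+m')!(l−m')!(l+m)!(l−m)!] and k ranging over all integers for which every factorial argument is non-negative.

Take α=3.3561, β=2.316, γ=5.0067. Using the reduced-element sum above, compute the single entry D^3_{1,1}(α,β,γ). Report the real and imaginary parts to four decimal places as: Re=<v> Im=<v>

Split into d^3_{1,1}(β=2.3160) × two z-phases.
Half-angle: c=0.401172, s=0.916003. N=√(24·2·24·2)=48.000000
The bounds max(0,m−m')=0 and min(l+m,l−m')=2 give 3 terms
  k=0: (−1)^0·48.0000/(48)·0.4012^6·0.9160^0 = +0.004169
  k=1: (−1)^1·48.0000/(6)·0.4012^4·0.9160^2 = -0.173863
  k=2: (−1)^2·48.0000/(8)·0.4012^2·0.9160^4 = +0.679830
d^3_{1,1}(2.3160) = +0.004169 -0.173863 +0.679830 = +0.510135
Attach z-rotation phases: D = e^{-i(1)(3.3561)}·(+0.510135)·e^{-i(1)(5.0067)} = -0.248510-0.445512i

Re=-0.2485 Im=-0.4455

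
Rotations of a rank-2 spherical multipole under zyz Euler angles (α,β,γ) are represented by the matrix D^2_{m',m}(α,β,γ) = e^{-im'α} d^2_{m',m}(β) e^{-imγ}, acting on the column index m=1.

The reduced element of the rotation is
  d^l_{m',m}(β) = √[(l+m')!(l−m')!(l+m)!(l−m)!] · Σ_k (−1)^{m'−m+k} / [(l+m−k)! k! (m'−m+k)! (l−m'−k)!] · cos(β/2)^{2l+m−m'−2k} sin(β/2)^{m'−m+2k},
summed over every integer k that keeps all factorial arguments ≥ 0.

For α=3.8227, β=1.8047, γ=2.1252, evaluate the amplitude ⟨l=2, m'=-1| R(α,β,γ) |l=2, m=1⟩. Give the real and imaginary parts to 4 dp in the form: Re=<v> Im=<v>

D^2_{-1,1}(3.8227,1.8047,2.1252) = e^{-i·-1·3.8227}·d^2_{-1,1}(1.8047)·e^{-i·1·2.1252}. Compute d first:
Half-angle: c=0.619767, s=0.784786. N=√(1·6·6·1)=6.000000
k: max(0,(1)−(-1))=2 … min(2+(1),2−(-1))=3
  k=2: (−1)^0·6.0000/(2)·0.6198^2·0.7848^2 = +0.709710
  k=3: (−1)^1·6.0000/(6)·0.6198^0·0.7848^4 = -0.379318
d^2_{-1,1}(1.8047) = +0.709710 -0.379318 = +0.330391
D = (-0.776876-0.629654i)·(+0.330391)·(-0.526436-0.850215i) = -0.041750+0.327743i

Re=-0.0417 Im=0.3277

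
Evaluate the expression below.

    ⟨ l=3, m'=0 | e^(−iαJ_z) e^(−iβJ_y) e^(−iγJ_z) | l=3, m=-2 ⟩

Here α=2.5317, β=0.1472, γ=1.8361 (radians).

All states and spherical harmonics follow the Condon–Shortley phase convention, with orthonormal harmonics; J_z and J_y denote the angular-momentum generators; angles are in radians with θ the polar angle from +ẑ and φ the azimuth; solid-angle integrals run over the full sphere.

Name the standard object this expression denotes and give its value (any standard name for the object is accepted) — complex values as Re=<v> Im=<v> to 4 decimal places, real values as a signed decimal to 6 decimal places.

Wigner D-matrix element, Re=-0.0251 Im=-0.0147

This is a Wigner D-matrix element — the rotation-matrix element ⟨l m'| R(α,β,γ) |l m⟩ in the angular-momentum basis.
First d^3_{0,-2}(β=0.1472), then the phase factors e^{-i(0)α} and e^{-i(-2)γ}:
With c≡cos(β/2)=0.997293 and s≡sin(β/2)=0.073534, N=[6·6·1·120]^{1/2}=65.726707
Admissible k: 0..1 (factorial args all ≥0)
  k=0: (−1)^2·65.7267/(12)·0.9973^4·0.0735^2 = +0.029297
  k=1: (−1)^3·65.7267/(12)·0.9973^2·0.0735^4 = -0.000159
d^3_{0,-2}(0.1472) = +0.029297 -0.000159 = +0.029138
D = (+1.000000+0.000000i)·(+0.029138)·(-0.862500-0.506057i) = -0.025131-0.014745i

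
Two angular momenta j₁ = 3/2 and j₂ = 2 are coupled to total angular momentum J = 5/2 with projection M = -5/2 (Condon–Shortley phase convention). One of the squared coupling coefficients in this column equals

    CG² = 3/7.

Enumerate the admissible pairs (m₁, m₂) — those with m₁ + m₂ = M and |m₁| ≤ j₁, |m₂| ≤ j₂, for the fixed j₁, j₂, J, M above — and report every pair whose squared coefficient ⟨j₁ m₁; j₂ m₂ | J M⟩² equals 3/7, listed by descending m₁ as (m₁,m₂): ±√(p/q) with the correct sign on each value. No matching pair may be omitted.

(-3/2,-1): −√(3/7)

Admissible pairs with m₁+m₂ = M = -5/2: (-3/2,-1), (-1/2,-2)
  (m₁,m₂)=(-1/2,-2): CG² = 4/7, CG = +√(4/7)
  (m₁,m₂)=(-3/2,-1): CG² = 3/7, CG = −√(3/7)   ← matches the target
Pairs with CG² = 3/7: (-3/2,-1): −√(3/7)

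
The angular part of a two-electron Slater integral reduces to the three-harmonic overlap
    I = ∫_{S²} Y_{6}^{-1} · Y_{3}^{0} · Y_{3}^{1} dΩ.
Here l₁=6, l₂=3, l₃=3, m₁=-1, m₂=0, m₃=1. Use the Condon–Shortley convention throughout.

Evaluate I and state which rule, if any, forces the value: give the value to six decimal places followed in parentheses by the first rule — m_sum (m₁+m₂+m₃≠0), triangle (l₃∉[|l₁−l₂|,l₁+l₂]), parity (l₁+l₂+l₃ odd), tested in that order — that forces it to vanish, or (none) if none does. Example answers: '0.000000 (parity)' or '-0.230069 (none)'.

Rules hold: Σm=0, L=12 even, 3≤3≤9.
N = 13·7·7 = 637
Δ = 6!·6!·0!/13! = 1/12012
Racah Σ t=3..3: t=3:−1/1296 = -1/1296
⇒ 3j(6 3 3; 0 0 0)² = 100/3003, sgn +1
Racah Σ t=3..3: t=3:−1/1728 = -1/1728
⇒ 3j(6 3 3; -1 0 1)² = 25/858, sgn -1
4πI² = N·(3j₀)²·(3jₘ)² = 8750/14157
I = -1·√(0.618069/4π) = -0.22177545
No selection rule forces the value: the integral is nonzero (none).

-0.221775 (none)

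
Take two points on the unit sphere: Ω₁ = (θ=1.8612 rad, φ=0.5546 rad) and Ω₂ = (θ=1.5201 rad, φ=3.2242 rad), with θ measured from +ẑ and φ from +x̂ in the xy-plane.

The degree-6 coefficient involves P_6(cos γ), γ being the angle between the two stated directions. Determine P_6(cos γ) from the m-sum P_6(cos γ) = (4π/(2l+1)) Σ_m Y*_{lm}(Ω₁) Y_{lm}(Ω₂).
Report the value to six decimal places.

Addition theorem: P_6(cos γ) = (4π/13) Σ_m Y*_{lm}(Ω₁) Y_{lm}(Ω₂), m = −6…6:
  m=-6: Y*=(-0.367289, -0.069117)  Y=(0.421686, -0.227989)  product (-0.170639, 0.054592)
  m=-5: Y*=(0.360925, -0.139406)  Y=(-0.077173, 0.033821)  product (-0.023139, 0.022965)
  m=-4: Y*=(0.017796, -0.023526)  Y=(-0.326266, 0.111911)  product (-0.003173, 0.009667)
  m=-3: Y*=(-0.031966, 0.342721)  Y=(0.094732, -0.023969)  product (0.005187, 0.033233)
  m=-2: Y*=(-0.033821, -0.067991)  Y=(0.305694, -0.050970)  product (-0.013804, -0.019061)
  m=-1: Y*=(-0.265397, -0.164401)  Y=(-0.102298, 0.008470)  product (0.028542, 0.014570)
  m=+0: Y*=(0.102901, -0.000000)  Y=(-0.300838, 0.000000)  product (-0.030957, 0.000000)
  m=+1: Y*=(0.265397, -0.164401)  Y=(0.102298, 0.008470)  product (0.028542, -0.014570)
  m=+2: Y*=(-0.033821, 0.067991)  Y=(0.305694, 0.050970)  product (-0.013804, 0.019061)
  m=+3: Y*=(0.031966, 0.342721)  Y=(-0.094732, -0.023969)  product (0.005187, -0.033233)
  m=+4: Y*=(0.017796, 0.023526)  Y=(-0.326266, -0.111911)  product (-0.003173, -0.009667)
  m=+5: Y*=(-0.360925, -0.139406)  Y=(0.077173, 0.033821)  product (-0.023139, -0.022965)
  m=+6: Y*=(-0.367289, 0.069117)  Y=(0.421686, 0.227989)  product (-0.170639, -0.054592)
Total Σ_m = (-0.385010, -0.000000). Multiply by 0.966644: (-0.372168, -0.000000). P_6(cos γ) = -0.372168

-0.372168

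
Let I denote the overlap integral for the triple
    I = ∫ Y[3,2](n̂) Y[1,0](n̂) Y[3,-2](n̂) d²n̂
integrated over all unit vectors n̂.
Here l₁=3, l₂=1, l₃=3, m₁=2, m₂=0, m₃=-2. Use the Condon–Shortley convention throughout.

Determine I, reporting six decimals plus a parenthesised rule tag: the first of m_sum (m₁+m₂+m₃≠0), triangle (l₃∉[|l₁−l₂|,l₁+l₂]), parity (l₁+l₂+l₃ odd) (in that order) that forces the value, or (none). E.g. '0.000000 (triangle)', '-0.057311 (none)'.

0.000000 (parity)

L=7 odd ⇒ parity kills the (l;000) factor ⇒ I = 0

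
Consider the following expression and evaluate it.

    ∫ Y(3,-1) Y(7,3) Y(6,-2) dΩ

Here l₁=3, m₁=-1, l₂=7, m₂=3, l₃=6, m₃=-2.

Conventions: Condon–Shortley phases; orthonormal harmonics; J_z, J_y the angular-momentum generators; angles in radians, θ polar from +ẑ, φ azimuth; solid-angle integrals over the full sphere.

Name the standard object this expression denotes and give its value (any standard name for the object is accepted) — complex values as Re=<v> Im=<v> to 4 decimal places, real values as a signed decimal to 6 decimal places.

This is a Gaunt coefficient — the integral of a triple product of spherical harmonics over the sphere.
Checks pass: Σm=0; 16 even; l₃=6∈[4,10].
(2·3+1)(2·7+1)(2·6+1) = 1365
Δ: 4! 2! 10! / 17! → 1/2042040
sum: t=1:−1/207360 t=2:+1/57600 t=3:−1/207360 = 1/129600
3j²(3 7 6; 0 0 0) = Δ·Π!·Σ² = 168/12155  (sign +1)
sum: t=2:+1/645120 t=3:−1/181440 t=4:+1/829440 = -1/362880
3j²(3 7 6; -1 3 -2) = Δ·Π!·Σ² = 256/17017  (sign -1)
combine: 4πI² = 1365·168/12155·256/17017 = 129024/454597
take √, sign -1: I = -0.15028548

Gaunt coefficient, -0.150285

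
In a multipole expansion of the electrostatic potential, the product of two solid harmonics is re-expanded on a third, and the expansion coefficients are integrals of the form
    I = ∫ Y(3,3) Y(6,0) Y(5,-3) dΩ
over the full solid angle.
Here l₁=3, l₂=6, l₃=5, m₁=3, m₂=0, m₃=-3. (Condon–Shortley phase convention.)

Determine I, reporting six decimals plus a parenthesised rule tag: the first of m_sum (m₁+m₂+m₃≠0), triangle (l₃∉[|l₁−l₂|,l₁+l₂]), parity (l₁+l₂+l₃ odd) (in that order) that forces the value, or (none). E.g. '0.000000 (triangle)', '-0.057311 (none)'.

-0.110086 (none)

Checks pass: Σm=0; 14 even; l₃=5∈[3,9].
(2·3+1)(2·6+1)(2·5+1) = 1001
Δ: 4! 2! 8! / 15! → 1/675675
sum: t=1:−1/8640 t=2:+1/2304 t=3:−1/8640 = 7/34560
3j²(3 6 5; 0 0 0) = Δ·Π!·Σ² = 7/429  (sign -1)
sum: t=0:+1/69120 = 1/69120
3j²(3 6 5; 3 0 -3) = Δ·Π!·Σ² = 4/429  (sign +1)
combine: 4πI² = 1001·7/429·4/429 = 196/1287
take √, sign -1: I = -0.11008644
No selection rule forces the value: the integral is nonzero (none).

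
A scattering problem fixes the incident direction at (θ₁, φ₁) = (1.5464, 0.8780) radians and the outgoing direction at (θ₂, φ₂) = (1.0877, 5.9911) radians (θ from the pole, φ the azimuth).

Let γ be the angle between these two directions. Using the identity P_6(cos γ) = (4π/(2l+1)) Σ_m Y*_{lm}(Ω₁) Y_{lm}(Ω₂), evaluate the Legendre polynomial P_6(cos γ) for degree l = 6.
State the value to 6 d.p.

0.233441

Summing Y*_{l m}(θ₁,φ₁)·Y_{l m}(θ₂,φ₂) over m ∈ [−6, 6]; prefactor 4π/(2·6+1) = 0.966644:
  term(m=-6) = (0.083171, 0.075535)   from Y*(Ω₁)=(0.254354, -0.409686), Y(Ω₂)=(-0.042105, 0.229152)
  term(m=-5) = (0.015666, -0.007237)   from Y*(Ω₁)=(-0.012915, -0.038661), Y(Ω₂)=(0.046632, 0.420787)
  term(m=-4) = (0.003419, 0.106646)   from Y*(Ω₁)=(0.330014, 0.128155), Y(Ω₂)=(0.118050, 0.277314)
  term(m=-3) = (-0.005835, -0.002254)   from Y*(Ω₁)=(0.041532, -0.023100), Y(Ω₂)=(-0.084247, -0.101138)
  term(m=-2) = (0.077105, -0.079616)   from Y*(Ω₁)=(-0.059299, 0.316512), Y(Ω₂)=(-0.287106, -0.189819)
  term(m=-1) = (0.000209, 0.000493)   from Y*(Ω₁)=(0.031969, 0.038515), Y(Ω₂)=(0.010238, 0.003078)
  term(m=+0) = (-0.105972, -0.000000)   from Y*(Ω₁)=(-0.313881, -0.000000), Y(Ω₂)=(0.337618, 0.000000)
  term(m=+1) = (0.000209, -0.000493)   from Y*(Ω₁)=(-0.031969, 0.038515), Y(Ω₂)=(-0.010238, 0.003078)
  term(m=+2) = (0.077105, 0.079616)   from Y*(Ω₁)=(-0.059299, -0.316512), Y(Ω₂)=(-0.287106, 0.189819)
  term(m=+3) = (-0.005835, 0.002254)   from Y*(Ω₁)=(-0.041532, -0.023100), Y(Ω₂)=(0.084247, -0.101138)
  term(m=+4) = (0.003419, -0.106646)   from Y*(Ω₁)=(0.330014, -0.128155), Y(Ω₂)=(0.118050, -0.277314)
  term(m=+5) = (0.015666, 0.007237)   from Y*(Ω₁)=(0.012915, -0.038661), Y(Ω₂)=(-0.046632, 0.420787)
  term(m=+6) = (0.083171, -0.075535)   from Y*(Ω₁)=(0.254354, 0.409686), Y(Ω₂)=(-0.042105, -0.229152)
Total Σ_m = (0.241496, -0.000000). Multiply by 0.966644: (0.233441, -0.000000). P_6(cos γ) = 0.233441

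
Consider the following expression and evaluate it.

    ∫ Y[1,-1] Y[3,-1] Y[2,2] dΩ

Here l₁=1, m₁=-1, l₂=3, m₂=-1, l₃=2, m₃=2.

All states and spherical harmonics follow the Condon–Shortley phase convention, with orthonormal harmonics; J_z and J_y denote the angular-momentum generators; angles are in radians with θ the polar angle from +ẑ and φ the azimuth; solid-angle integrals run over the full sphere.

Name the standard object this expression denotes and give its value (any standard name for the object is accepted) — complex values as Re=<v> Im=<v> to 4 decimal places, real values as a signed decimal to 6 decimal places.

Gaunt coefficient, -0.082589

This is a Gaunt coefficient — the integral of a triple product of spherical harmonics over the sphere.
Checks pass: Σm=0; 6 even; l₃=2∈[2,4].
(2·1+1)(2·3+1)(2·2+1) = 105
Δ: 2! 0! 4! / 7! → 1/105
sum: t=1:−1/4 = -1/4
3j²(1 3 2; 0 0 0) = Δ·Π!·Σ² = 3/35  (sign -1)
sum: t=2:+1/48 = 1/48
3j²(1 3 2; -1 -1 2) = Δ·Π!·Σ² = 1/105  (sign +1)
combine: 4πI² = 105·3/35·1/105 = 3/35
take √, sign -1: I = -0.08258890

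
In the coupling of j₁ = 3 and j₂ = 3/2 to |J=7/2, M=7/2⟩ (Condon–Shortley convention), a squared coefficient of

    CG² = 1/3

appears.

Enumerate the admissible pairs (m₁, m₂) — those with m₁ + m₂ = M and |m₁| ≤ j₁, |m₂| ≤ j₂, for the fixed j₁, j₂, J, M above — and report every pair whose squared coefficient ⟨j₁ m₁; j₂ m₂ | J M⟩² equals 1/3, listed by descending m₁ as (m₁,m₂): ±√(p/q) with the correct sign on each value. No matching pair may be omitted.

Admissible pairs with m₁+m₂ = M = 7/2: (2,3/2), (3,1/2)
  (m₁,m₂)=(3,1/2): CG² = 2/3, CG = +√(2/3)
  (m₁,m₂)=(2,3/2): CG² = 1/3, CG = −√(1/3)   ← matches the target
Pairs with CG² = 1/3: (2,3/2): −√(1/3)

(2,3/2): −√(1/3)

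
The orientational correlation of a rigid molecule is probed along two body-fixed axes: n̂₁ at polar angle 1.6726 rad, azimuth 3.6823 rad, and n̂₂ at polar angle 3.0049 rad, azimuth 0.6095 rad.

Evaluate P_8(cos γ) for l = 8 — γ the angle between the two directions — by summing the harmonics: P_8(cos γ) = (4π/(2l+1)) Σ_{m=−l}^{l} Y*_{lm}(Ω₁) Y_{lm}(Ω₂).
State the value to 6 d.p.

0.261756

Addition theorem: P_8(cos γ) = (4π/17) Σ_m Y*_{lm}(Ω₁) Y_{lm}(Ω₂), m = −8…8:
  m=-8: (-0.18649 - 0.45795j) × (0.00000 + 0.00000j) = 0.00000 - 0.00000j  (running Σ = 0.00000 - 0.00000j)
  m=-7: (-0.16166 - 0.12121j) × (0.00000 - 0.00000j) = -0.00000 + 0.00000j  (running Σ = -0.00000 + 0.00000j)
  m=-6: (0.30672 + 0.03160j) × (-0.00003 + 0.00002j) = -0.00001 + 0.00000j  (running Σ = -0.00001 + 0.00000j)
  m=-5: (0.20746 - 0.09718j) × (0.00044 + 0.00004j) = 0.00010 - 0.00003j  (running Σ = 0.00009 - 0.00003j)
  m=-4: (-0.13653 + 0.20302j) × (-0.00339 - 0.00287j) = 0.00105 - 0.00030j  (running Σ = 0.00113 - 0.00033j)
  m=-3: (-0.01227 + 0.23877j) × (0.00840 + 0.03186j) = -0.00771 + 0.00161j  (running Σ = -0.00658 + 0.00129j)
  m=-2: (-0.10118 - 0.18997j) × (0.05950 - 0.16209j) = -0.03681 + 0.00510j  (running Σ = -0.04339 + 0.00639j)
  m=-1: (-0.20805 - 0.12491j) × (-0.46586 + 0.32525j) = 0.13755 - 0.00948j  (running Σ = 0.09416 - 0.00309j)
  m=0: (0.20638 + 0.00000j) × (0.80334 + 0.00000j) = 0.16580 + 0.00000j  (running Σ = 0.25995 - 0.00309j)
  m=1: (0.20805 - 0.12491j) × (0.46586 + 0.32525j) = 0.13755 + 0.00948j  (running Σ = 0.39750 + 0.00639j)
  m=2: (-0.10118 + 0.18997j) × (0.05950 + 0.16209j) = -0.03681 - 0.00510j  (running Σ = 0.36069 + 0.00129j)
  m=3: (0.01227 + 0.23877j) × (-0.00840 + 0.03186j) = -0.00771 - 0.00161j  (running Σ = 0.35298 - 0.00033j)
  m=4: (-0.13653 - 0.20302j) × (-0.00339 + 0.00287j) = 0.00105 + 0.00030j  (running Σ = 0.35402 - 0.00003j)
  m=5: (-0.20746 - 0.09718j) × (-0.00044 + 0.00004j) = 0.00010 + 0.00003j  (running Σ = 0.35412 + 0.00000j)
  m=6: (0.30672 - 0.03160j) × (-0.00003 - 0.00002j) = -0.00001 - 0.00000j  (running Σ = 0.35411 + 0.00000j)
  m=7: (0.16166 - 0.12121j) × (-0.00000 - 0.00000j) = -0.00000 - 0.00000j  (running Σ = 0.35411 - 0.00000j)
  m=8: (-0.18649 + 0.45795j) × (0.00000 - 0.00000j) = 0.00000 + 0.00000j  (running Σ = 0.35411 + 0.00000j)
Accumulated sum 0.35411 + 0.00000j; after 4π/(2l+1) scaling, 0.26176 + 0.00000j ⇒ P_8 = 0.261756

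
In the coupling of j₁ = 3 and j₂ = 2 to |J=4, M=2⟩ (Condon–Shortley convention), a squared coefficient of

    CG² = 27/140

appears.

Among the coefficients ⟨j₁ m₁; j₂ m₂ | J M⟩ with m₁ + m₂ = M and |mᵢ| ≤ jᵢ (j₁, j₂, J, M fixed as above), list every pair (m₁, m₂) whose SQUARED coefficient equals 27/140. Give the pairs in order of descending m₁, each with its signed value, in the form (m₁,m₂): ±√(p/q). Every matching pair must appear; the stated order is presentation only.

(3,-1): +√(27/140)

Admissible pairs with m₁+m₂ = M = 2: (0,2), (1,1), (2,0), (3,-1)
  (m₁,m₂)=(3,-1): CG² = 27/140, CG = +√(27/140)   ← matches the target
  (m₁,m₂)=(2,0): CG² = 12/35, CG = +√(12/35)
  (m₁,m₂)=(1,1): CG² = 1/28, CG = −√(1/28)
  (m₁,m₂)=(0,2): CG² = 3/7, CG = −√(3/7)
Pairs with CG² = 27/140: (3,-1): +√(27/140)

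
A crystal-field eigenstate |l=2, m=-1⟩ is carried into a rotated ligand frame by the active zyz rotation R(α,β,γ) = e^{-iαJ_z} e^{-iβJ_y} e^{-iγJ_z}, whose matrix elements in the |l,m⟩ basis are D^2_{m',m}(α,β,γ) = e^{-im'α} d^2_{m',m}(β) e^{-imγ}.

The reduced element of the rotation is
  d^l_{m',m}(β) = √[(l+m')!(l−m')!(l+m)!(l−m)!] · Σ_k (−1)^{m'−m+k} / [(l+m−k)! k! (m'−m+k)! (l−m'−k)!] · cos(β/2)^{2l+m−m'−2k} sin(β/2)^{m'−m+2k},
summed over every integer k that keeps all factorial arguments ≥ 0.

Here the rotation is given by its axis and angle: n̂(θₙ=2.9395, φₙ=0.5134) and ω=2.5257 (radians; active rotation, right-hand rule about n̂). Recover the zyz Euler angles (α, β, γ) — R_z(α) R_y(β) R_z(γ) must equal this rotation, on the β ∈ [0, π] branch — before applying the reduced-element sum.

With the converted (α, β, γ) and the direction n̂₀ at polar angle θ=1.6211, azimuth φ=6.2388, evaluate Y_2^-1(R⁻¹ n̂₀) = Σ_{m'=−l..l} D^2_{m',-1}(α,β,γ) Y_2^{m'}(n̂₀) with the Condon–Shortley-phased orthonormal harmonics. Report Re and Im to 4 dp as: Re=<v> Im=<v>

Re=0.1595 Im=0.1413

Axis–angle → zyz. n̂ = (sinθₙcosφₙ, sinθₙsinφₙ, cosθₙ) = (+0.174843, +0.098582, -0.979649), ω = 2.5257.
R = I cosω + sinω [n̂]ₓ + (1−cosω) n̂n̂ᵀ gives
  R = [-0.760735, +0.597236, -0.254148; -0.534625, -0.798607, -0.276411; -0.368047, -0.074402, +0.926826]
β = atan2(√(R₁₃²+R₂₃²), R₃₃) = 0.384927; α = atan2(R₂₃, R₁₃) mod 2π = 3.968928; γ = atan2(R₃₂, −R₃₁) mod 2π = 6.083721
Need the full column D^2_{m',-1} for m'=−2..2 at α=3.9689, β=0.3849, γ=6.0837.
cos(β/2)=0.981536, sin(β/2)=0.191278
d^2_{-2,-1}: single k=1 term ⇒ +0.361754;  D = +0.041722+0.359339i
d^2_{-1,-1}: k∈[0..1] ⇒ +0.928164 -0.105745 = +0.822419;  D = -0.665567-0.483108i
d^2_{0,-1}: k∈[0..1] ⇒ -0.443056 +0.016826 = -0.426230;  D = -0.417779+0.084455i
d^2_{1,-1}: k∈[0..1] ⇒ +0.105745 -0.001339 = +0.104407;  D = -0.054037+0.089335i
d^2_{2,-1}: single k=0 term ⇒ -0.013738;  D = +0.003841+0.013190i
Y_2^{m'}(θ=1.6211,φ=6.2388) and Σ D·Y over m':
  (+0.0417+0.3593i)·(+0.3838+0.0342i)  (-0.6656-0.4831i)·(-0.0388-0.0017i)  (-0.4178+0.0845i)·(-0.3130+0.0000i)  (-0.0540+0.0893i)·(+0.0388-0.0017i)  (+0.0038+0.0132i)·(+0.3838-0.0342i)
Y_2^-1(R⁻¹ n̂) = +0.159451+0.141255i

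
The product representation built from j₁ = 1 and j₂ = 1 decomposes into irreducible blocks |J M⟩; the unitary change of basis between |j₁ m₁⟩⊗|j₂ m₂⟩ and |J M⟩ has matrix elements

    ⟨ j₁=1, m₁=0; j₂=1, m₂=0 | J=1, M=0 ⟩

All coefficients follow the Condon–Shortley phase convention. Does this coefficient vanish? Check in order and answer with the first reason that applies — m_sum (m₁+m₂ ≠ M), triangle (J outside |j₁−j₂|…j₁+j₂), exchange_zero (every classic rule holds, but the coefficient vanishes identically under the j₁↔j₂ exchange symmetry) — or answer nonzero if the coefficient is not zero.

m-sum: m₁+m₂ = 0+0 = 0, M = 0  ✓
triangle: |j₁−j₂| = 0 ≤ J = 1 ≤ j₁+j₂ = 2  ✓
exchange: j₁=j₂ and m₁=m₂, and (−1)^(j₁+j₂−J) = (−1)^1 = −1 forces ⟨j₁m₁;j₂m₂|JM⟩ = −⟨j₂m₂;j₁m₁|JM⟩ = −⟨j₁m₁;j₂m₂|JM⟩ ⇒ the coefficient vanishes identically
Racah sum check: Σ_k collapses to 0 ⇒ CG = 0

exchange_zero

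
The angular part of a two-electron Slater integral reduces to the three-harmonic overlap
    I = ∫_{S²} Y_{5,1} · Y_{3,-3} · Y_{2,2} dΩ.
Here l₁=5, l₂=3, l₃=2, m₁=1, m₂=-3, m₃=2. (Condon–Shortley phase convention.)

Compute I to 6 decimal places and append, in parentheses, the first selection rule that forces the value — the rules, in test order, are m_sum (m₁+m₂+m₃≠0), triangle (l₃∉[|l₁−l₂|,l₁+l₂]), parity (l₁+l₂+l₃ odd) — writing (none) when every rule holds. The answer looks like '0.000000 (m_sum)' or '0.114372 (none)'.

m-sum 0 ✓  L=10 even ✓  2≤2≤8 ✓
Π(2lᵢ+1) = 11×7×5 = 385
triangle coeff Δ(5,3,2) = 1/2310
Σ_t [3,3]: t=3:−1/144 = -1/144
(3j)²=10/231 [(5 3 2; 0 0 0)], sign=-1
Σ_t [0,0]: t=0:+1/17280 = 1/17280
(3j)²=1/2310 [(5 3 2; 1 -3 2)], sign=+1
⇒ 4πI² = 5/693
I = (-1)√(5/693/(4π)) = -0.02396147
No selection rule forces the value: the integral is nonzero (none).

-0.023961 (none)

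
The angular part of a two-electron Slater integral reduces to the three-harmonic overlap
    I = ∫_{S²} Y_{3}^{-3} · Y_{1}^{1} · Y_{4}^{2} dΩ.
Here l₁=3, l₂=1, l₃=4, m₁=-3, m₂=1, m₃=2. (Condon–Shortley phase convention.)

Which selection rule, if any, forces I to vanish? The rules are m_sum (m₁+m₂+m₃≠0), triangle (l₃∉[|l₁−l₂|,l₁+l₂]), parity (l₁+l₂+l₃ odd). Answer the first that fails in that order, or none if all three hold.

none

azimuthal sum: -3 + 1 + 2 = 0  ✓
2 ≤ 4 ≤ 4 (triangle on l)  ✓
L = 3 + 1 + 4 = 8 (even)  ✓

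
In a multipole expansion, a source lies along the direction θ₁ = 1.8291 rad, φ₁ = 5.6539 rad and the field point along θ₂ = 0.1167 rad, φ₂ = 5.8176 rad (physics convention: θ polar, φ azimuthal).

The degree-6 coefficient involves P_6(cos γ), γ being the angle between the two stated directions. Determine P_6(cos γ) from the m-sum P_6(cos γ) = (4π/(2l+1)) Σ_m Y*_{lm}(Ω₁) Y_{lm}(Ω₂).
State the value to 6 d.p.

Expand P_6 via completeness: Σ_{m} conj(Y_{6,m}) at Ω₁ times Y_{6,m} at Ω₂ —
  m=-6: Y*=-0.31785 + 0.23376j  Y=-0.00000 + 0.00000j  product 0.00000 - 0.00000j
  m=-5: Y*=0.36111 - 0.00175j  Y=-0.00002 + 0.00003j  product -0.00001 + 0.00001j
  m=-4: Y*=0.07138 + 0.05144j  Y=-0.00019 + 0.00062j  product -0.00005 + 0.00003j
  m=-3: Y*=-0.10700 - 0.32609j  Y=0.00139 + 0.00790j  product 0.00243 - 0.00130j
  m=-2: Y*=-0.00318 + 0.00985j  Y=0.04047 + 0.05440j  product -0.00066 + 0.00023j
  m=-1: Y*=-0.26182 + 0.19061j  Y=0.32005 + 0.16080j  product -0.11444 + 0.01890j
  m=+0: Y*=0.03651 + 0.00000j  Y=0.87670 + 0.00000j  product 0.03201 + 0.00000j
  m=+1: Y*=0.26182 + 0.19061j  Y=-0.32005 + 0.16080j  product -0.11444 - 0.01890j
  m=+2: Y*=-0.00318 - 0.00985j  Y=0.04047 - 0.05440j  product -0.00066 - 0.00023j
  m=+3: Y*=0.10700 - 0.32609j  Y=-0.00139 + 0.00790j  product 0.00243 + 0.00130j
  m=+4: Y*=0.07138 - 0.05144j  Y=-0.00019 - 0.00062j  product -0.00005 - 0.00003j
  m=+5: Y*=-0.36111 - 0.00175j  Y=0.00002 + 0.00003j  product -0.00001 - 0.00001j
  m=+6: Y*=-0.31785 - 0.23376j  Y=-0.00000 - 0.00000j  product 0.00000 + 0.00000j
Total Σ_m = -0.19347 + 0.00000j. Multiply by 0.966644: -0.18701 + 0.00000j. P_6(cos γ) = -0.187013

-0.187013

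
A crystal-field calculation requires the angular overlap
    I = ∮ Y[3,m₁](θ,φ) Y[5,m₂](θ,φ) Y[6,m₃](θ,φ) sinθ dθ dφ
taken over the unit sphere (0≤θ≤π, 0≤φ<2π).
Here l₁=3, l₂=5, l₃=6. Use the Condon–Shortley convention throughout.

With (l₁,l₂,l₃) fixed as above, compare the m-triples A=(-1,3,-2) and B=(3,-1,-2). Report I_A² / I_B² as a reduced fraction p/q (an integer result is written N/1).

7/10

l's match ⇒ only the (l;m) 3-j factors differ between A and B.
A: triangle coeff Δ(3,5,6) = 1/675675; Σ_t [0,2]: t=0:+1/1935360 t=1:−1/30240 t=2:+1/11520 = 1/18432; (3j)²=7/429 [(3 5 6; -1 3 -2)], sign=+1
B: triangle coeff Δ(3,5,6) = 1/675675; Σ_t [0,0]: t=0:+1/27648 = 1/27648; (3j)²=10/429 [(3 5 6; 3 -1 -2)], sign=+1
I_A²/I_B² = (7/429)/(10/429) = 7/10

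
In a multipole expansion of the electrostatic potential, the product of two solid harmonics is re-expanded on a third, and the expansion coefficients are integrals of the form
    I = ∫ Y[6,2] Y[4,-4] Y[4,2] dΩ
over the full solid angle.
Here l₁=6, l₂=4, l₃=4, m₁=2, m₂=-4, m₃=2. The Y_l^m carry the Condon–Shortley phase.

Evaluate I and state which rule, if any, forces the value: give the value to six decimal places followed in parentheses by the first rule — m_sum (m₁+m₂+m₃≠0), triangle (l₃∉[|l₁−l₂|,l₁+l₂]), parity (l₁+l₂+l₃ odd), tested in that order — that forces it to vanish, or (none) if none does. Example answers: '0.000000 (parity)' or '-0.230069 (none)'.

Rules hold: Σm=0, L=14 even, 2≤4≤10.
N = 13·9·9 = 1053
Δ = 6!·6!·2!/15! = 1/1261260
Racah Σ t=2..4: t=2:+1/4608 t=3:−1/1296 t=4:+1/4608 = -7/20736
⇒ 3j(6 4 4; 0 0 0)² = 20/1287, sgn -1
Racah Σ t=0..0: t=0:+1/69120 = 1/69120
⇒ 3j(6 4 4; 2 -4 2)² = 4/429, sgn +1
4πI² = N·(3j₀)²·(3jₘ)² = 240/1573
I = -1·√(0.152575/4π) = -0.11018851
No selection rule forces the value: the integral is nonzero (none).

-0.110189 (none)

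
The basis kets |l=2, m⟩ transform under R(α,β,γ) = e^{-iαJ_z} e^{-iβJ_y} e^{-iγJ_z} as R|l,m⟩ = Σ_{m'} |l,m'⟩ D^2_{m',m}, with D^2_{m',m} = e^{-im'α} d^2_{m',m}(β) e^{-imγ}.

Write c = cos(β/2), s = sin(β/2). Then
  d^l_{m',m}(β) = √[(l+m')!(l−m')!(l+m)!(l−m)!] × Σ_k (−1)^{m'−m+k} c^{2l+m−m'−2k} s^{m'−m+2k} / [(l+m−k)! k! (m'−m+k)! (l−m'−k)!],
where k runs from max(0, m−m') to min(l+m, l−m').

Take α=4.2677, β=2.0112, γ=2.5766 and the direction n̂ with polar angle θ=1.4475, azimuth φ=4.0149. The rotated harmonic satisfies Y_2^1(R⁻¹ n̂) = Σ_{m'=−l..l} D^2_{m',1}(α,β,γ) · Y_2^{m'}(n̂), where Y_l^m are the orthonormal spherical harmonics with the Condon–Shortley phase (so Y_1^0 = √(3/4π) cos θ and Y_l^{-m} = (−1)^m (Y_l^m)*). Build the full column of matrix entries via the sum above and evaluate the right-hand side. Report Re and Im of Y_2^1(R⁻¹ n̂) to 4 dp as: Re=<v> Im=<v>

Need the full column D^2_{m',1} for m'=−2..2 at α=4.2677, β=2.0112, γ=2.5766.
cos(β/2)=0.535582, sin(β/2)=0.844483
d^2_{-2,1}: single k=3 term ⇒ +0.645103;  D = +0.611459-0.205611i
d^2_{-1,1}: k∈[2..3] ⇒ +0.613698 -0.508586 = +0.105112;  D = -0.012615+0.104352i
d^2_{0,1}: k∈[1..2] ⇒ +0.317793 -0.790087 = -0.472294;  D = +0.398896+0.252871i
d^2_{1,1}: k∈[0..1] ⇒ +0.082282 -0.613698 = -0.531417;  D = -0.449931+0.282783i
d^2_{2,1}: single k=0 term ⇒ -0.259477;  D = -0.030142-0.257720i
Y_2^{m'}(θ=1.4475,φ=4.0149) and Σ D·Y over m':
  (+0.6115-0.2056i)·(-0.0665-0.3746i)  (-0.0126+0.1044i)·(-0.0606+0.0723i)  (+0.3989+0.2529i)·(-0.3011+0.0000i)  (-0.4499+0.2828i)·(+0.0606+0.0723i)  (-0.0301-0.2577i)·(-0.0665+0.3746i)
Y_2^1(R⁻¹ n̂) = -0.193727-0.308247i

Re=-0.1937 Im=-0.3082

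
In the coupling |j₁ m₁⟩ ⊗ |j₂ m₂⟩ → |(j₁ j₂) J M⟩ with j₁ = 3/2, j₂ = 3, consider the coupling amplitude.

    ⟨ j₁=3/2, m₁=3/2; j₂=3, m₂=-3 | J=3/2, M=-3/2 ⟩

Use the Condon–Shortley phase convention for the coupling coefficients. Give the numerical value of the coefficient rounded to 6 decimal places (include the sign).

+0.755929  (= +√(4/7))

triangle: 3!*0!*3!/7! = 36/5040
(j±m)!: 3!*0!*0!*6!*0!*3! = 25920
prefactor² = (2J+1)*Δ*N² = 5184/7
  k=0: +1/(0!*3!*0!*0!*0!*3!) = 1/36
Σ = 1/36  ⇒  CG² = 5184/7*(1/36)² = 4/7
CG = +√(4/7) = +0.755929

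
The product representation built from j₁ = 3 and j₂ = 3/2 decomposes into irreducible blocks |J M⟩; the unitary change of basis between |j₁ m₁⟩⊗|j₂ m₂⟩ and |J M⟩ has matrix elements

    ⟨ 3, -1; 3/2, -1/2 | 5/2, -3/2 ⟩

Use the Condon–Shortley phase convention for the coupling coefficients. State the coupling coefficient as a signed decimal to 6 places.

triangle: 2!·4!·1!/8! = 48/40320
(j±m)!: 2!·4!·1!·2!·1!·4! = 2304
prefactor² = (2J+1)·Δ·N² = 576/35
  k=0: +1/(0!·2!·4!·1!·0!·0!) = 1/48
  k=1: −1/(1!·1!·3!·0!·1!·1!) = -1/6
Σ = -7/48  ⇒  CG² = 576/35·(-7/48)² = 7/20
CG = −√(7/20) = -0.591608

-0.591608  (= −√(7/20))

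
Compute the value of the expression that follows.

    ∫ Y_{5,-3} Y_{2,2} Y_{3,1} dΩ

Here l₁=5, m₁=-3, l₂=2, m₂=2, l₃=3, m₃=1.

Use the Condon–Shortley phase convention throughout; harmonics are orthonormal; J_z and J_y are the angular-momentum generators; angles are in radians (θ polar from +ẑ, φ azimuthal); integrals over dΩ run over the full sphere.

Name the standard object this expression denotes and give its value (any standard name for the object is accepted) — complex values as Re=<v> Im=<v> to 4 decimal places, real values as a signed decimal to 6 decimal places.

Gaunt coefficient, -0.200476

This is a Gaunt coefficient — the integral of a triple product of spherical harmonics over the sphere.
Rules hold: Σm=0, L=10 even, 3≤3≤7.
N = 11·5·7 = 385
Δ = 4!·6!·0!/11! = 1/2310
Racah Σ t=2..2: t=2:+1/144 = 1/144
⇒ 3j(5 2 3; 0 0 0)² = 10/231, sgn -1
Racah Σ t=4..4: t=4:+1/1152 = 1/1152
⇒ 3j(5 2 3; -3 2 1)² = 1/33, sgn +1
4πI² = N·(3j₀)²·(3jₘ)² = 50/99
I = -1·√(0.505051/4π) = -0.20047604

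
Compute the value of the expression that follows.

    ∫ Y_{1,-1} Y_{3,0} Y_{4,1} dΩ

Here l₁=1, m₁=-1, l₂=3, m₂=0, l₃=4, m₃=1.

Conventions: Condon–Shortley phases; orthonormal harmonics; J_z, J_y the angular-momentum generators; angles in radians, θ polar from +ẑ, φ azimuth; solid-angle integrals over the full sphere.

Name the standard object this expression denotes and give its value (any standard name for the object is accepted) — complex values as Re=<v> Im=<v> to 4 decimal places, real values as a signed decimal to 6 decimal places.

This is a Gaunt coefficient — the integral of a triple product of spherical harmonics over the sphere.
Checks pass: Σm=0; 8 even; l₃=4∈[2,4].
(2·1+1)(2·3+1)(2·4+1) = 189
Δ: 0! 2! 6! / 9! → 1/252
sum: t=0:+1/36 = 1/36
3j²(1 3 4; 0 0 0) = Δ·Π!·Σ² = 4/63  (sign +1)
sum: t=0:+1/72 = 1/72
3j²(1 3 4; -1 0 1) = Δ·Π!·Σ² = 5/126  (sign -1)
combine: 4πI² = 189·4/63·5/126 = 10/21
take √, sign -1: I = -0.19466390

Gaunt coefficient, -0.194664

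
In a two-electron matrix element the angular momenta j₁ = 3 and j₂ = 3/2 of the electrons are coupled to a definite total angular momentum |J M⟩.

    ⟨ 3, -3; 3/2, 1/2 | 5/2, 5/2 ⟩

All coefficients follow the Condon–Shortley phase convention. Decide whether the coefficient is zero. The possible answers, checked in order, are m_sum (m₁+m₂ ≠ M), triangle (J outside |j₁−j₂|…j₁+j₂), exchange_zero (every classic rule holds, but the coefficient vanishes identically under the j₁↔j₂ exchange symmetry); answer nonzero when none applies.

m-sum: m₁+m₂ = -3+1/2 = -5/2, M = 5/2  ✗ ⇒ coefficient is 0

m_sum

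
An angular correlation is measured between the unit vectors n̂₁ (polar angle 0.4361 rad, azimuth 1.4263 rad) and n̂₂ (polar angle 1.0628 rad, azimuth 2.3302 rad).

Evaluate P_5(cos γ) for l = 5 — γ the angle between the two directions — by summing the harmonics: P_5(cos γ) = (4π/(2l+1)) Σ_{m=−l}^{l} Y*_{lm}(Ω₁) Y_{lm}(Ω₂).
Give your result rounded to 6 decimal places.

-0.310594

Addition theorem: P_5(cos γ) = (4π/11) Σ_m Y*_{lm}(Ω₁) Y_{lm}(Ω₂), m = −5…5:
  m=-5: (0.00413 + 0.00468j) × (0.14404 + 0.18735j) = -0.00028 + 0.00145j  (running Σ = -0.00028 + 0.00145j)
  m=-4: (0.03547 - 0.02314j) × (-0.41381 - 0.04318j) = -0.01568 + 0.00804j  (running Σ = -0.01596 + 0.00949j)
  m=-3: (-0.07003 - 0.15130j) × (0.19808 - 0.16937j) = -0.03950 - 0.01811j  (running Σ = -0.05546 - 0.00862j)
  m=-2: (-0.38482 + 0.11441j) × (0.00949 - 0.18236j) = 0.01721 + 0.07126j  (running Σ = -0.03825 + 0.06264j)
  m=-1: (0.07155 + 0.49168j) × (0.21904 + 0.23073j) = -0.09778 + 0.12420j  (running Σ = -0.13602 + 0.18685j)
  m=0: (0.00145 + 0.00000j) × (0.11174 + 0.00000j) = 0.00016 + 0.00000j  (running Σ = -0.13586 + 0.18685j)
  m=1: (-0.07155 + 0.49168j) × (-0.21904 + 0.23073j) = -0.09778 - 0.12420j  (running Σ = -0.23363 + 0.06264j)
  m=2: (-0.38482 - 0.11441j) × (0.00949 + 0.18236j) = 0.01721 - 0.07126j  (running Σ = -0.21642 - 0.00862j)
  m=3: (0.07003 - 0.15130j) × (-0.19808 - 0.16937j) = -0.03950 + 0.01811j  (running Σ = -0.25592 + 0.00949j)
  m=4: (0.03547 + 0.02314j) × (-0.41381 + 0.04318j) = -0.01568 - 0.00804j  (running Σ = -0.27160 + 0.00145j)
  m=5: (-0.00413 + 0.00468j) × (-0.14404 + 0.18735j) = -0.00028 - 0.00145j  (running Σ = -0.27188 + 0.00000j)
Σ over m = -0.27188 + 0.00000j; ×(4π/11) → -0.31059 + 0.00000j. Real part: -0.310594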